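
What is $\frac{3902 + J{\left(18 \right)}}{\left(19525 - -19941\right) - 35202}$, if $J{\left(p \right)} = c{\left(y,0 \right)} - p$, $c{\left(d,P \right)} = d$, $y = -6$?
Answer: $\frac{1939}{2132} \approx 0.90947$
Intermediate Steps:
$J{\left(p \right)} = -6 - p$
$\frac{3902 + J{\left(18 \right)}}{\left(19525 - -19941\right) - 35202} = \frac{3902 - 24}{\left(19525 - -19941\right) - 35202} = \frac{3902 - 24}{\left(19525 + 19941\right) - 35202} = \frac{3902 - 24}{39466 - 35202} = \frac{3878}{4264} = 3878 \cdot \frac{1}{4264} = \frac{1939}{2132}$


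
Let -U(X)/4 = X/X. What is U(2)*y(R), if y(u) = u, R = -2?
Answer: 8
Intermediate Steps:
U(X) = -4 (U(X) = -4*X/X = -4*1 = -4)
U(2)*y(R) = -4*(-2) = 8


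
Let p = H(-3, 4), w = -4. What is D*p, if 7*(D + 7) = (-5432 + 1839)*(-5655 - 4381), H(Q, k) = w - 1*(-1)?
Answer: -108177897/7 ≈ -1.5454e+7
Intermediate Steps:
H(Q, k) = -3 (H(Q, k) = -4 - 1*(-1) = -4 + 1 = -3)
D = 36059299/7 (D = -7 + ((-5432 + 1839)*(-5655 - 4381))/7 = -7 + (-3593*(-10036))/7 = -7 + (⅐)*36059348 = -7 + 36059348/7 = 36059299/7 ≈ 5.1513e+6)
p = -3
D*p = (36059299/7)*(-3) = -108177897/7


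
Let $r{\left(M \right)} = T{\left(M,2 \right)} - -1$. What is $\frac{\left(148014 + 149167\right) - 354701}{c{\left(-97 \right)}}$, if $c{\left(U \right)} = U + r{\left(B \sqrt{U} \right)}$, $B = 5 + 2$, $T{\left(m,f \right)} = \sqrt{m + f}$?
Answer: $\frac{57520}{96 - \sqrt{2 + 7 i \sqrt{97}}} \approx 636.18 + 40.884 i$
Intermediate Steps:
$T{\left(m,f \right)} = \sqrt{f + m}$
$B = 7$
$r{\left(M \right)} = 1 + \sqrt{2 + M}$ ($r{\left(M \right)} = \sqrt{2 + M} - -1 = \sqrt{2 + M} + 1 = 1 + \sqrt{2 + M}$)
$c{\left(U \right)} = 1 + U + \sqrt{2 + 7 \sqrt{U}}$ ($c{\left(U \right)} = U + \left(1 + \sqrt{2 + 7 \sqrt{U}}\right) = 1 + U + \sqrt{2 + 7 \sqrt{U}}$)
$\frac{\left(148014 + 149167\right) - 354701}{c{\left(-97 \right)}} = \frac{\left(148014 + 149167\right) - 354701}{1 - 97 + \sqrt{2 + 7 \sqrt{-97}}} = \frac{297181 - 354701}{1 - 97 + \sqrt{2 + 7 i \sqrt{97}}} = - \frac{57520}{1 - 97 + \sqrt{2 + 7 i \sqrt{97}}} = - \frac{57520}{-96 + \sqrt{2 + 7 i \sqrt{97}}}$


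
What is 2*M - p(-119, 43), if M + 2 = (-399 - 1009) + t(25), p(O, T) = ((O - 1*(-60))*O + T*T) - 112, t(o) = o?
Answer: -11528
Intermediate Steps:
p(O, T) = -112 + T² + O*(60 + O) (p(O, T) = ((O + 60)*O + T²) - 112 = ((60 + O)*O + T²) - 112 = (O*(60 + O) + T²) - 112 = (T² + O*(60 + O)) - 112 = -112 + T² + O*(60 + O))
M = -1385 (M = -2 + ((-399 - 1009) + 25) = -2 + (-1408 + 25) = -2 - 1383 = -1385)
2*M - p(-119, 43) = 2*(-1385) - (-112 + (-119)² + 43² + 60*(-119)) = -2770 - (-112 + 14161 + 1849 - 7140) = -2770 - 1*8758 = -2770 - 8758 = -11528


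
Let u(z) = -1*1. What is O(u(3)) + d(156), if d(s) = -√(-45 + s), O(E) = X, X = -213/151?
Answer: -213/151 - √111 ≈ -11.946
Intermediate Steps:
u(z) = -1
X = -213/151 (X = -213*1/151 = -213/151 ≈ -1.4106)
O(E) = -213/151
O(u(3)) + d(156) = -213/151 - √(-45 + 156) = -213/151 - √111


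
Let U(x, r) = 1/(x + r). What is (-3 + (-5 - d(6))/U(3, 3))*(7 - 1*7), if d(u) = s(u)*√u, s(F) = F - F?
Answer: 0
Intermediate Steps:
U(x, r) = 1/(r + x)
s(F) = 0
d(u) = 0 (d(u) = 0*√u = 0)
(-3 + (-5 - d(6))/U(3, 3))*(7 - 1*7) = (-3 + (-5 - 1*0)/(1/(3 + 3)))*(7 - 1*7) = (-3 + (-5 + 0)/(1/6))*(7 - 7) = (-3 - 5/⅙)*0 = (-3 - 5*6)*0 = (-3 - 30)*0 = -33*0 = 0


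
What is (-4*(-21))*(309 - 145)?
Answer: 13776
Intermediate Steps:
(-4*(-21))*(309 - 145) = 84*164 = 13776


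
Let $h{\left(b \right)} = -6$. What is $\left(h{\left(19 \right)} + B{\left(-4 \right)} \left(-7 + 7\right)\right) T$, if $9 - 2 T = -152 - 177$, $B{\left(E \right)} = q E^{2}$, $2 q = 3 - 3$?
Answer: $-1014$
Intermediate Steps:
$q = 0$ ($q = \frac{3 - 3}{2} = \frac{1}{2} \cdot 0 = 0$)
$B{\left(E \right)} = 0$ ($B{\left(E \right)} = 0 E^{2} = 0$)
$T = 169$ ($T = \frac{9}{2} - \frac{-152 - 177}{2} = \frac{9}{2} - - \frac{329}{2} = \frac{9}{2} + \frac{329}{2} = 169$)
$\left(h{\left(19 \right)} + B{\left(-4 \right)} \left(-7 + 7\right)\right) T = \left(-6 + 0 \left(-7 + 7\right)\right) 169 = \left(-6 + 0 \cdot 0\right) 169 = \left(-6 + 0\right) 169 = \left(-6\right) 169 = -1014$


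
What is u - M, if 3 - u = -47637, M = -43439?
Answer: 91079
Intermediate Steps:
u = 47640 (u = 3 - 1*(-47637) = 3 + 47637 = 47640)
u - M = 47640 - 1*(-43439) = 47640 + 43439 = 91079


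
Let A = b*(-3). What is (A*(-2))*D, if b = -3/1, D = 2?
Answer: -36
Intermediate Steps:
b = -3 (b = -3*1 = -3)
A = 9 (A = -3*(-3) = 9)
(A*(-2))*D = (9*(-2))*2 = -18*2 = -36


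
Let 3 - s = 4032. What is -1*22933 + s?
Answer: -26962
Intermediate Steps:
s = -4029 (s = 3 - 1*4032 = 3 - 4032 = -4029)
-1*22933 + s = -1*22933 - 4029 = -22933 - 4029 = -26962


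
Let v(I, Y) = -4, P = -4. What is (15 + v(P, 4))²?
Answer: 121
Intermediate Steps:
(15 + v(P, 4))² = (15 - 4)² = 11² = 121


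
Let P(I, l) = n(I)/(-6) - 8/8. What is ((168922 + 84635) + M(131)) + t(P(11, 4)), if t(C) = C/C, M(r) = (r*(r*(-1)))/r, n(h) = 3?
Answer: 253427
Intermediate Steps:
M(r) = -r (M(r) = (r*(-r))/r = (-r²)/r = -r)
P(I, l) = -3/2 (P(I, l) = 3/(-6) - 8/8 = 3*(-⅙) - 8*⅛ = -½ - 1 = -3/2)
t(C) = 1
((168922 + 84635) + M(131)) + t(P(11, 4)) = ((168922 + 84635) - 1*131) + 1 = (253557 - 131) + 1 = 253426 + 1 = 253427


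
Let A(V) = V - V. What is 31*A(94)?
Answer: 0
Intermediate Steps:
A(V) = 0
31*A(94) = 31*0 = 0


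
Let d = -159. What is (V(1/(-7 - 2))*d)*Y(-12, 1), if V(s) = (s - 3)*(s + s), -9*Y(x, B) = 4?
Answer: 11872/243 ≈ 48.856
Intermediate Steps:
Y(x, B) = -4/9 (Y(x, B) = -1/9*4 = -4/9)
V(s) = 2*s*(-3 + s) (V(s) = (-3 + s)*(2*s) = 2*s*(-3 + s))
(V(1/(-7 - 2))*d)*Y(-12, 1) = ((2*(-3 + 1/(-7 - 2))/(-7 - 2))*(-159))*(-4/9) = ((2*(-3 + 1/(-9))/(-9))*(-159))*(-4/9) = ((2*(-1/9)*(-3 - 1/9))*(-159))*(-4/9) = ((2*(-1/9)*(-28/9))*(-159))*(-4/9) = ((56/81)*(-159))*(-4/9) = -2968/27*(-4/9) = 11872/243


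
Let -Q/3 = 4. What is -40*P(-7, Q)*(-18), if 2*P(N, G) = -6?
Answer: -2160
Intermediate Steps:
Q = -12 (Q = -3*4 = -12)
P(N, G) = -3 (P(N, G) = (½)*(-6) = -3)
-40*P(-7, Q)*(-18) = -40*(-3)*(-18) = 120*(-18) = -2160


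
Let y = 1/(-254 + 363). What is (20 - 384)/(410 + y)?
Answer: -39676/44691 ≈ -0.88778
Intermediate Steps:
y = 1/109 ≈ 0.0091743
(20 - 384)/(410 + y) = (20 - 384)/(410 + 1/109) = -364/44691/109 = -364*109/44691 = -39676/44691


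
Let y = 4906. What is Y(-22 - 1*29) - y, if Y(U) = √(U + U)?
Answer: -4906 + I*√102 ≈ -4906.0 + 10.1*I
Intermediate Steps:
Y(U) = √2*√U (Y(U) = √(2*U) = √2*√U)
Y(-22 - 1*29) - y = √2*√(-22 - 1*29) - 1*4906 = √2*√(-22 - 29) - 4906 = √2*√(-51) - 4906 = √2*(I*√51) - 4906 = I*√102 - 4906 = -4906 + I*√102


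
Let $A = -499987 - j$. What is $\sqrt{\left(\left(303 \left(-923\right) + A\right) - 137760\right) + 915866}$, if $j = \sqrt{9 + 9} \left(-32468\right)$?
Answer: $\sqrt{-1550 + 97404 \sqrt{2}} \approx 369.05$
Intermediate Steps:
$j = - 97404 \sqrt{2}$ ($j = \sqrt{18} \left(-32468\right) = 3 \sqrt{2} \left(-32468\right) = - 97404 \sqrt{2} \approx -1.3775 \cdot 10^{5}$)
$A = -499987 + 97404 \sqrt{2}$ ($A = -499987 - - 97404 \sqrt{2} = -499987 + 97404 \sqrt{2} \approx -3.6224 \cdot 10^{5}$)
$\sqrt{\left(\left(303 \left(-923\right) + A\right) - 137760\right) + 915866} = \sqrt{\left(\left(303 \left(-923\right) - \left(499987 - 97404 \sqrt{2}\right)\right) - 137760\right) + 915866} = \sqrt{\left(\left(-279669 - \left(499987 - 97404 \sqrt{2}\right)\right) - 137760\right) + 915866} = \sqrt{\left(\left(-779656 + 97404 \sqrt{2}\right) - 137760\right) + 915866} = \sqrt{\left(-917416 + 97404 \sqrt{2}\right) + 915866} = \sqrt{-1550 + 97404 \sqrt{2}}$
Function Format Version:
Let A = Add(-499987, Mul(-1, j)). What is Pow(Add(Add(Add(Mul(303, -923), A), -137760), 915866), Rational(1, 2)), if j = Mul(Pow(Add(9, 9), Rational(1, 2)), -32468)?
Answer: Pow(Add(-1550, Mul(97404, Pow(2, Rational(1, 2)))), Rational(1, 2)) ≈ 369.05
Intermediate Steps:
j = Mul(-97404, Pow(2, Rational(1, 2))) (j = Mul(Pow(18, Rational(1, 2)), -32468) = Mul(Mul(3, Pow(2, Rational(1, 2))), -32468) = Mul(-97404, Pow(2, Rational(1, 2))) ≈ -1.3775e+5)
A = Add(-499987, Mul(97404, Pow(2, Rational(1, 2)))) (A = Add(-499987, Mul(-1, Mul(-97404, Pow(2, Rational(1, 2))))) = Add(-499987, Mul(97404, Pow(2, Rational(1, 2)))) ≈ -3.6224e+5)
Pow(Add(Add(Add(Mul(303, -923), A), -137760), 915866), Rational(1, 2)) = Pow(Add(Add(Add(Mul(303, -923), Add(-499987, Mul(97404, Pow(2, Rational(1, 2))))), -137760), 915866), Rational(1, 2)) = Pow(Add(Add(Add(-279669, Add(-499987, Mul(97404, Pow(2, Rational(1, 2))))), -137760), 915866), Rational(1, 2)) = Pow(Add(Add(Add(-779656, Mul(97404, Pow(2, Rational(1, 2)))), -137760), 915866), Rational(1, 2)) = Pow(Add(Add(-917416, Mul(97404, Pow(2, Rational(1, 2)))), 915866), Rational(1, 2)) = Pow(Add(-1550, Mul(97404, Pow(2, Rational(1, 2)))), Rational(1, 2))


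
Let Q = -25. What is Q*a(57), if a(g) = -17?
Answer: 425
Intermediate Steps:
Q*a(57) = -25*(-17) = 425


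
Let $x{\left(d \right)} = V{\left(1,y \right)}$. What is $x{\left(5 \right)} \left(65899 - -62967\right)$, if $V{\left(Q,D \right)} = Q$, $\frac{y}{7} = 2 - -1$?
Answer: $128866$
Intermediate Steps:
$y = 21$ ($y = 7 \left(2 - -1\right) = 7 \left(2 + 1\right) = 7 \cdot 3 = 21$)
$x{\left(d \right)} = 1$
$x{\left(5 \right)} \left(65899 - -62967\right) = 1 \left(65899 - -62967\right) = 1 \left(65899 + 62967\right) = 1 \cdot 128866 = 128866$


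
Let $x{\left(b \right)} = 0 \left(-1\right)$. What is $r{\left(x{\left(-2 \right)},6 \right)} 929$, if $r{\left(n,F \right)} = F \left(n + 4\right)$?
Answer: $22296$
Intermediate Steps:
$x{\left(b \right)} = 0$
$r{\left(n,F \right)} = F \left(4 + n\right)$
$r{\left(x{\left(-2 \right)},6 \right)} 929 = 6 \left(4 + 0\right) 929 = 6 \cdot 4 \cdot 929 = 24 \cdot 929 = 22296$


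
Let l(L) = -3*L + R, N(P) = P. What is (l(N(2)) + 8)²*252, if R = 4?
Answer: 9072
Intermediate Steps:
l(L) = 4 - 3*L (l(L) = -3*L + 4 = 4 - 3*L)
(l(N(2)) + 8)²*252 = ((4 - 3*2) + 8)²*252 = ((4 - 6) + 8)²*252 = (-2 + 8)²*252 = 6²*252 = 36*252 = 9072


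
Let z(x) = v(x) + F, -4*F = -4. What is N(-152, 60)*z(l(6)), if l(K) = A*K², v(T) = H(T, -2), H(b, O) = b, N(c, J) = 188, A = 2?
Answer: 13724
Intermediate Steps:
F = 1 (F = -¼*(-4) = 1)
v(T) = T
l(K) = 2*K²
z(x) = 1 + x (z(x) = x + 1 = 1 + x)
N(-152, 60)*z(l(6)) = 188*(1 + 2*6²) = 188*(1 + 2*36) = 188*(1 + 72) = 188*73 = 13724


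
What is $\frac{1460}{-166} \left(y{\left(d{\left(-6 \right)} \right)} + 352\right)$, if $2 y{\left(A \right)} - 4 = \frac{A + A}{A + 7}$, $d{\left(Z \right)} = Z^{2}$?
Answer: $- \frac{11138340}{3569} \approx -3120.9$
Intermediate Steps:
$y{\left(A \right)} = 2 + \frac{A}{7 + A}$ ($y{\left(A \right)} = 2 + \frac{\left(A + A\right) \frac{1}{A + 7}}{2} = 2 + \frac{2 A \frac{1}{7 + A}}{2} = 2 + \frac{A}{7 + A}$)
$\frac{1460}{-166} \left(y{\left(d{\left(-6 \right)} \right)} + 352\right) = \frac{1460}{-166} \left(\frac{14 + 3 \left(-6\right)^{2}}{7 + \left(-6\right)^{2}} + 352\right) = 1460 \left(- \frac{1}{166}\right) \left(\frac{14 + 3 \cdot 36}{7 + 36} + 352\right) = - \frac{730 \left(\frac{14 + 108}{43} + 352\right)}{83} = - \frac{730 \left(\frac{1}{43} \cdot 122 + 352\right)}{83} = - \frac{730 \left(\frac{122}{43} + 352\right)}{83} = \left(- \frac{730}{83}\right) \frac{15258}{43} = - \frac{11138340}{3569}$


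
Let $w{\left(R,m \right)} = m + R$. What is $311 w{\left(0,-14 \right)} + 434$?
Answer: $-3920$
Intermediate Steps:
$w{\left(R,m \right)} = R + m$
$311 w{\left(0,-14 \right)} + 434 = 311 \left(0 - 14\right) + 434 = 311 \left(-14\right) + 434 = -4354 + 434 = -3920$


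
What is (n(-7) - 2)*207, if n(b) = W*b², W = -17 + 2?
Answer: -152559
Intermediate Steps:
W = -15
n(b) = -15*b²
(n(-7) - 2)*207 = (-15*(-7)² - 2)*207 = (-15*49 - 2)*207 = (-735 - 2)*207 = -737*207 = -152559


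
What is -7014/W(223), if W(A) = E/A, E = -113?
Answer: 1564122/113 ≈ 13842.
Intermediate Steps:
W(A) = -113/A
-7014/W(223) = -7014/((-113/223)) = -7014/((-113*1/223)) = -7014/(-113/223) = -7014*(-223/113) = 1564122/113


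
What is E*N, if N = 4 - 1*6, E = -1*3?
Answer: 6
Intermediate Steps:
E = -3
N = -2 (N = 4 - 6 = -2)
E*N = -3*(-2) = 6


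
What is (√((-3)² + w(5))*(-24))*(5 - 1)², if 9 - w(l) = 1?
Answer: -384*√17 ≈ -1583.3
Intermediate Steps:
w(l) = 8 (w(l) = 9 - 1*1 = 9 - 1 = 8)
(√((-3)² + w(5))*(-24))*(5 - 1)² = (√((-3)² + 8)*(-24))*(5 - 1)² = (√(9 + 8)*(-24))*4² = (√17*(-24))*16 = -24*√17*16 = -384*√17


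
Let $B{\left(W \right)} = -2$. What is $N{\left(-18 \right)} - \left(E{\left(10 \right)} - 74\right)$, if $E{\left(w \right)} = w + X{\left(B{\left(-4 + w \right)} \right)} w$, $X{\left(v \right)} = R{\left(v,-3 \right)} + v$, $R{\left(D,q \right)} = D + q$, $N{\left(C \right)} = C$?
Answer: $116$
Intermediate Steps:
$X{\left(v \right)} = -3 + 2 v$ ($X{\left(v \right)} = \left(v - 3\right) + v = \left(-3 + v\right) + v = -3 + 2 v$)
$E{\left(w \right)} = - 6 w$ ($E{\left(w \right)} = w + \left(-3 + 2 \left(-2\right)\right) w = w + \left(-3 - 4\right) w = w - 7 w = - 6 w$)
$N{\left(-18 \right)} - \left(E{\left(10 \right)} - 74\right) = -18 - \left(\left(-6\right) 10 - 74\right) = -18 - \left(-60 - 74\right) = -18 - -134 = -18 + 134 = 116$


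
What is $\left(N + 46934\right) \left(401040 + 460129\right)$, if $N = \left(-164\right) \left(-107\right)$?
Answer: $55529899458$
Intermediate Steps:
$N = 17548$
$\left(N + 46934\right) \left(401040 + 460129\right) = \left(17548 + 46934\right) \left(401040 + 460129\right) = 64482 \cdot 861169 = 55529899458$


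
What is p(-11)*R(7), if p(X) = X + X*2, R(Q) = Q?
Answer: -231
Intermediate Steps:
p(X) = 3*X (p(X) = X + 2*X = 3*X)
p(-11)*R(7) = (3*(-11))*7 = -33*7 = -231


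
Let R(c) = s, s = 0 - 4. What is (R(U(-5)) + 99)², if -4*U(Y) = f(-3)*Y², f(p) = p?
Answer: 9025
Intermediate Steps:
s = -4
U(Y) = 3*Y²/4 (U(Y) = -(-3)*Y²/4 = 3*Y²/4)
R(c) = -4
(R(U(-5)) + 99)² = (-4 + 99)² = 95² = 9025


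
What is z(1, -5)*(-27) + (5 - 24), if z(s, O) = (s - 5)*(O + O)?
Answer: -1099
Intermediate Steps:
z(s, O) = 2*O*(-5 + s) (z(s, O) = (-5 + s)*(2*O) = 2*O*(-5 + s))
z(1, -5)*(-27) + (5 - 24) = (2*(-5)*(-5 + 1))*(-27) + (5 - 24) = (2*(-5)*(-4))*(-27) - 19 = 40*(-27) - 19 = -1080 - 19 = -1099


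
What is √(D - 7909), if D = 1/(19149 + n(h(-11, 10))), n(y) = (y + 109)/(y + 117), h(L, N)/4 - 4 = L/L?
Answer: I*√188364810165198/154326 ≈ 88.933*I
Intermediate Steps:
h(L, N) = 20 (h(L, N) = 16 + 4*(L/L) = 16 + 4*1 = 16 + 4 = 20)
n(y) = (109 + y)/(117 + y)
D = 137/2623542 (D = 1/(19149 + (109 + 20)/(117 + 20)) = 1/(19149 + 129/137) = 1/(2623542/137) = 137/2623542 ≈ 5.2219e-5)
√(D - 7909) = √(137/2623542 - 7909) = √(-20749593541/2623542) = I*√188364810165198/154326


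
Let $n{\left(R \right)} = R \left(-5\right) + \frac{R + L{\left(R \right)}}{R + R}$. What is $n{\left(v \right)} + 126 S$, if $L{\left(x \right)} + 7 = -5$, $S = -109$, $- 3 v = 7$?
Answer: $- \frac{576209}{42} \approx -13719.0$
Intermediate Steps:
$v = - \frac{7}{3}$ ($v = \left(- \frac{1}{3}\right) 7 = - \frac{7}{3} \approx -2.3333$)
$L{\left(x \right)} = -12$ ($L{\left(x \right)} = -7 - 5 = -12$)
$n{\left(R \right)} = - 5 R + \frac{-12 + R}{2 R}$ ($n{\left(R \right)} = R \left(-5\right) + \frac{R - 12}{R + R} = - 5 R + \frac{-12 + R}{2 R}$)
$n{\left(v \right)} + 126 S = \left(\frac{1}{2} - \frac{6}{- \frac{7}{3}} - - \frac{35}{3}\right) + 126 \left(-109\right) = \left(\frac{1}{2} - - \frac{18}{7} + \frac{35}{3}\right) - 13734 = \left(\frac{1}{2} + \frac{18}{7} + \frac{35}{3}\right) - 13734 = \frac{619}{42} - 13734 = - \frac{576209}{42}$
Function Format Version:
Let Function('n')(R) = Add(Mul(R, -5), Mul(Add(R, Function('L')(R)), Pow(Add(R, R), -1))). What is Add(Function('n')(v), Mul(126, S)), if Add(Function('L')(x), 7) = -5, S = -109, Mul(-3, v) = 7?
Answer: Rational(-576209, 42) ≈ -13719.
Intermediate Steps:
v = Rational(-7, 3) (v = Mul(Rational(-1, 3), 7) = Rational(-7, 3) ≈ -2.3333)
Function('L')(x) = -12 (Function('L')(x) = Add(-7, -5) = -12)
Function('n')(R) = Add(Mul(-5, R), Mul(Rational(1, 2), Pow(R, -1), Add(-12, R))) (Function('n')(R) = Add(Mul(R, -5), Mul(Add(R, -12), Pow(Add(R, R), -1))) = Add(Mul(-5, R), Mul(Add(-12, R), Pow(Mul(2, R), -1))) = Add(Mul(-5, R), Mul(Add(-12, R), Mul(Rational(1, 2), Pow(R, -1)))) = Add(Mul(-5, R), Mul(Rational(1, 2), Pow(R, -1), Add(-12, R))))
Add(Function('n')(v), Mul(126, S)) = Add(Add(Rational(1, 2), Mul(-6, Pow(Rational(-7, 3), -1)), Mul(-5, Rational(-7, 3))), Mul(126, -109)) = Add(Add(Rational(1, 2), Mul(-6, Rational(-3, 7)), Rational(35, 3)), -13734) = Add(Add(Rational(1, 2), Rational(18, 7), Rational(35, 3)), -13734) = Add(Rational(619, 42), -13734) = Rational(-576209, 42)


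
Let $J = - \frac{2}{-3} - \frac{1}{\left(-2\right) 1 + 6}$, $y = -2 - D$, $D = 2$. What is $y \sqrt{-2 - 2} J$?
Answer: $- \frac{10 i}{3} \approx - 3.3333 i$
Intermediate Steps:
$y = -4$ ($y = -2 - 2 = -4$)
$J = \frac{5}{12}$ ($J = \left(-2\right) \left(- \frac{1}{3}\right) - \frac{1}{-2 + 6} = \frac{2}{3} - \frac{1}{4} = \frac{5}{12} \approx 0.41667$)
$y \sqrt{-2 - 2} J = - 4 \sqrt{-2 - 2} \cdot \frac{5}{12} = - 4 \sqrt{-4} \cdot \frac{5}{12} = - 4 \cdot 2 i \frac{5}{12} = - 8 i \frac{5}{12} = - \frac{10 i}{3}$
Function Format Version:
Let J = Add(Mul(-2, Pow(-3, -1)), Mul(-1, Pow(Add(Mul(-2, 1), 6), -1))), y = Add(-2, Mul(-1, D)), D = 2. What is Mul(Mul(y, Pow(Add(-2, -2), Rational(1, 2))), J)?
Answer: Mul(Rational(-10, 3), I) ≈ Mul(-3.3333, I)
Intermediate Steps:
y = -4 (y = Add(-2, Mul(-1, 2)) = Add(-2, -2) = -4)
J = Rational(5, 12) (J = Add(Mul(-2, Rational(-1, 3)), Mul(-1, Pow(Add(-2, 6), -1))) = Add(Rational(2, 3), Mul(-1, Pow(4, -1))) = Add(Rational(2, 3), Mul(-1, Rational(1, 4))) = Add(Rational(2, 3), Rational(-1, 4)) = Rational(5, 12) ≈ 0.41667)
Mul(Mul(y, Pow(Add(-2, -2), Rational(1, 2))), J) = Mul(Mul(-4, Pow(Add(-2, -2), Rational(1, 2))), Rational(5, 12)) = Mul(Mul(-4, Pow(-4, Rational(1, 2))), Rational(5, 12)) = Mul(Mul(-4, Mul(2, I)), Rational(5, 12)) = Mul(Mul(-8, I), Rational(5, 12)) = Mul(Rational(-10, 3), I)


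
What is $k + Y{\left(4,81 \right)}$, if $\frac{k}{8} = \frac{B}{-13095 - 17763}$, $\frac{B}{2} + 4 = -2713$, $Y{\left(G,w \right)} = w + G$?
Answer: $\frac{1333201}{15429} \approx 86.409$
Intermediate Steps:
$Y{\left(G,w \right)} = G + w$
$B = -5434$ ($B = -8 + 2 \left(-2713\right) = -8 - 5426 = -5434$)
$k = \frac{21736}{15429}$ ($k = 8 \left(- \frac{5434}{-13095 - 17763}\right) = 8 \left(- \frac{5434}{-30858}\right) = 8 \left(\left(-5434\right) \left(- \frac{1}{30858}\right)\right) = 8 \cdot \frac{2717}{15429} = \frac{21736}{15429} \approx 1.4088$)
$k + Y{\left(4,81 \right)} = \frac{21736}{15429} + \left(4 + 81\right) = \frac{21736}{15429} + 85 = \frac{1333201}{15429}$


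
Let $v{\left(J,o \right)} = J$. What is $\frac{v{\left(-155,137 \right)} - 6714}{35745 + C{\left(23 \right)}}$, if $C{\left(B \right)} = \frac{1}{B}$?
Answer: $- \frac{157987}{822136} \approx -0.19217$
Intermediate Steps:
$\frac{v{\left(-155,137 \right)} - 6714}{35745 + C{\left(23 \right)}} = \frac{-155 - 6714}{35745 + \frac{1}{23}} = - \frac{6869}{35745 + \frac{1}{23}} = - \frac{6869}{\frac{822136}{23}} = \left(-6869\right) \frac{23}{822136} = - \frac{157987}{822136}$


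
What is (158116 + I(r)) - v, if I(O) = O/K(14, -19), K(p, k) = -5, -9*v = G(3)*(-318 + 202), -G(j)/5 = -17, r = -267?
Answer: 7068323/45 ≈ 1.5707e+5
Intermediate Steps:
G(j) = 85 (G(j) = -5*(-17) = 85)
v = 9860/9 (v = -85*(-318 + 202)/9 = -85*(-116)/9 = -⅑*(-9860) = 9860/9 ≈ 1095.6)
I(O) = -O/5 (I(O) = O/(-5) = O*(-⅕) = -O/5)
(158116 + I(r)) - v = (158116 - ⅕*(-267)) - 1*9860/9 = (158116 + 267/5) - 9860/9 = 790847/5 - 9860/9 = 7068323/45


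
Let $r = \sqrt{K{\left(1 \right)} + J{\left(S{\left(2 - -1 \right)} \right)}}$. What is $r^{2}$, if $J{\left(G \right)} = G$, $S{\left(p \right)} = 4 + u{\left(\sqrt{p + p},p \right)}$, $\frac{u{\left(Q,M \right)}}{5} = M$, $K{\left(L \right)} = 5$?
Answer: $24$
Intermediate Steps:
$u{\left(Q,M \right)} = 5 M$
$S{\left(p \right)} = 4 + 5 p$
$r = 2 \sqrt{6}$ ($r = \sqrt{5 + \left(4 + 5 \left(2 - -1\right)\right)} = \sqrt{5 + \left(4 + 5 \left(2 + 1\right)\right)} = \sqrt{5 + \left(4 + 5 \cdot 3\right)} = \sqrt{5 + \left(4 + 15\right)} = \sqrt{5 + 19} = \sqrt{24} = 2 \sqrt{6} \approx 4.899$)
$r^{2} = \left(2 \sqrt{6}\right)^{2} = 24$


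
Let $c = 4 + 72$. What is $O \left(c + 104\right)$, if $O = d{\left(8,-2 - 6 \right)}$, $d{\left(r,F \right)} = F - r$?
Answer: $-2880$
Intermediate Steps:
$c = 76$
$O = -16$ ($O = \left(-2 - 6\right) - 8 = -8 - 8 = -16$)
$O \left(c + 104\right) = - 16 \left(76 + 104\right) = \left(-16\right) 180 = -2880$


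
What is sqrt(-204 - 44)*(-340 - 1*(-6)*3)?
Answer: -644*I*sqrt(62) ≈ -5070.9*I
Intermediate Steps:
sqrt(-204 - 44)*(-340 - 1*(-6)*3) = sqrt(-248)*(-340 + 6*3) = (2*I*sqrt(62))*(-340 + 18) = (2*I*sqrt(62))*(-322) = -644*I*sqrt(62)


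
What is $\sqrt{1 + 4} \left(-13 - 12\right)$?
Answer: $- 25 \sqrt{5} \approx -55.902$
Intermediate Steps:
$\sqrt{1 + 4} \left(-13 - 12\right) = \sqrt{5} \left(-25\right) = - 25 \sqrt{5}$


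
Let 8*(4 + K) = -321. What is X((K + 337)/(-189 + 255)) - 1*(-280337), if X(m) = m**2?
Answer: 71771313/256 ≈ 2.8036e+5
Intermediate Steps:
K = -353/8 (K = -4 + (1/8)*(-321) = -4 - 321/8 = -353/8 ≈ -44.125)
X((K + 337)/(-189 + 255)) - 1*(-280337) = ((-353/8 + 337)/(-189 + 255))**2 - 1*(-280337) = ((2343/8)/66)**2 + 280337 = ((2343/8)*(1/66))**2 + 280337 = (71/16)**2 + 280337 = 5041/256 + 280337 = 71771313/256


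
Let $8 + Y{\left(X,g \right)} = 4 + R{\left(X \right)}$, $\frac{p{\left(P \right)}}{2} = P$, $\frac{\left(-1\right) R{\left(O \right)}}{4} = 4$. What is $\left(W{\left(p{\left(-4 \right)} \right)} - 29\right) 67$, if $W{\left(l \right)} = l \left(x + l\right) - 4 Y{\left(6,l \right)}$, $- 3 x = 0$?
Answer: $7705$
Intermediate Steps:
$x = 0$ ($x = \left(- \frac{1}{3}\right) 0 = 0$)
$R{\left(O \right)} = -16$ ($R{\left(O \right)} = \left(-4\right) 4 = -16$)
$p{\left(P \right)} = 2 P$
$Y{\left(X,g \right)} = -20$ ($Y{\left(X,g \right)} = -8 + \left(4 - 16\right) = -8 - 12 = -20$)
$W{\left(l \right)} = 80 + l^{2}$ ($W{\left(l \right)} = l \left(0 + l\right) - -80 = l l + 80 = l^{2} + 80 = 80 + l^{2}$)
$\left(W{\left(p{\left(-4 \right)} \right)} - 29\right) 67 = \left(\left(80 + \left(2 \left(-4\right)\right)^{2}\right) - 29\right) 67 = \left(\left(80 + \left(-8\right)^{2}\right) - 29\right) 67 = \left(\left(80 + 64\right) - 29\right) 67 = \left(144 - 29\right) 67 = 115 \cdot 67 = 7705$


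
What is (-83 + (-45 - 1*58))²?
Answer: 34596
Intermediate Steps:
(-83 + (-45 - 1*58))² = (-83 + (-45 - 58))² = (-83 - 103)² = (-186)² = 34596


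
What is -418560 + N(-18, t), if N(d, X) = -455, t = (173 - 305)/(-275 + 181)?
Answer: -419015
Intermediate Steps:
t = 66/47 (t = -132/(-94) = -132*(-1/94) = 66/47 ≈ 1.4043)
-418560 + N(-18, t) = -418560 - 455 = -419015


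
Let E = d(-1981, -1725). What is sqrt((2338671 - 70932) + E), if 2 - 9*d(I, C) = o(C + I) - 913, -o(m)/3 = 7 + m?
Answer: 37*sqrt(14901)/3 ≈ 1505.5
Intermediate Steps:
o(m) = -21 - 3*m (o(m) = -3*(7 + m) = -21 - 3*m)
d(I, C) = 104 + C/3 + I/3 (d(I, C) = 2/9 - ((-21 - 3*(C + I)) - 913)/9 = 2/9 - ((-21 + (-3*C - 3*I)) - 913)/9 = 2/9 - ((-21 - 3*C - 3*I) - 913)/9 = 2/9 - (-934 - 3*C - 3*I)/9 = 2/9 + (934/9 + C/3 + I/3) = 104 + C/3 + I/3)
E = -3394/3 (E = 104 + (1/3)*(-1725) + (1/3)*(-1981) = 104 - 575 - 1981/3 = -3394/3 ≈ -1131.3)
sqrt((2338671 - 70932) + E) = sqrt((2338671 - 70932) - 3394/3) = sqrt(2267739 - 3394/3) = sqrt(6799823/3) = 37*sqrt(14901)/3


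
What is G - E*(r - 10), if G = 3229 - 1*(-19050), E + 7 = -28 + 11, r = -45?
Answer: 20959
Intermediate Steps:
E = -24 (E = -7 + (-28 + 11) = -7 - 17 = -24)
G = 22279 (G = 3229 + 19050 = 22279)
G - E*(r - 10) = 22279 - (-24)*(-45 - 10) = 22279 - (-24)*(-55) = 22279 - 1*1320 = 22279 - 1320 = 20959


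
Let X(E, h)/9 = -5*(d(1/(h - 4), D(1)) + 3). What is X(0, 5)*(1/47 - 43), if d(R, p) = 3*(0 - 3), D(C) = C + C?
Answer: -545400/47 ≈ -11604.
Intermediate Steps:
D(C) = 2*C
d(R, p) = -9 (d(R, p) = 3*(-3) = -9)
X(E, h) = 270 (X(E, h) = 9*(-5*(-9 + 3)) = 9*(-5*(-6)) = 9*30 = 270)
X(0, 5)*(1/47 - 43) = 270*(1/47 - 43) = 270*(-2020/47) = -545400/47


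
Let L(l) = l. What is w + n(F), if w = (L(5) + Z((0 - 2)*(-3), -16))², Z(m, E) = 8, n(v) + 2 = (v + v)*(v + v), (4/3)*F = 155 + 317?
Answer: 501431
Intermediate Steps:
F = 354 (F = 3*(155 + 317)/4 = (¾)*472 = 354)
n(v) = -2 + 4*v² (n(v) = -2 + (v + v)*(v + v) = -2 + (2*v)*(2*v) = -2 + 4*v²)
w = 169 (w = (5 + 8)² = 13² = 169)
w + n(F) = 169 + (-2 + 4*354²) = 169 + (-2 + 4*125316) = 169 + (-2 + 501264) = 169 + 501262 = 501431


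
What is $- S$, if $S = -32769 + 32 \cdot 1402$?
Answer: $-12095$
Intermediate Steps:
$S = 12095$ ($S = -32769 + 44864 = 12095$)
$- S = \left(-1\right) 12095 = -12095$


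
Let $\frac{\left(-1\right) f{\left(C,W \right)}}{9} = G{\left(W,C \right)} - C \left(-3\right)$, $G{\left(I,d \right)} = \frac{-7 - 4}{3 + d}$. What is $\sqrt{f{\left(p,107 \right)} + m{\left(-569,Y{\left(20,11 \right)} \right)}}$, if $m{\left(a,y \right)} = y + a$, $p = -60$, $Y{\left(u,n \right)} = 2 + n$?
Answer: $\frac{\sqrt{383477}}{19} \approx 32.592$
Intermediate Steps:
$G{\left(I,d \right)} = - \frac{11}{3 + d}$
$m{\left(a,y \right)} = a + y$
$f{\left(C,W \right)} = - 27 C + \frac{99}{3 + C}$ ($f{\left(C,W \right)} = - 9 \left(- \frac{11}{3 + C} - C \left(-3\right)\right) = - 9 \left(- \frac{11}{3 + C} - - 3 C\right) = - 9 \left(- \frac{11}{3 + C} + 3 C\right) = - 27 C + \frac{99}{3 + C}$)
$\sqrt{f{\left(p,107 \right)} + m{\left(-569,Y{\left(20,11 \right)} \right)}} = \sqrt{\frac{9 \left(11 - - 180 \left(3 - 60\right)\right)}{3 - 60} + \left(-569 + \left(2 + 11\right)\right)} = \sqrt{\frac{9 \left(11 - \left(-180\right) \left(-57\right)\right)}{-57} + \left(-569 + 13\right)} = \sqrt{9 \left(- \frac{1}{57}\right) \left(11 - 10260\right) - 556} = \sqrt{9 \left(- \frac{1}{57}\right) \left(-10249\right) - 556} = \sqrt{\frac{30747}{19} - 556} = \sqrt{\frac{20183}{19}} = \frac{\sqrt{383477}}{19}$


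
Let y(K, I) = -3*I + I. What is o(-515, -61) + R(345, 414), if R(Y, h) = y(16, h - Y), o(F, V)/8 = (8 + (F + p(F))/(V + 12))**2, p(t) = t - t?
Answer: 6249854/2401 ≈ 2603.0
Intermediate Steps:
p(t) = 0
y(K, I) = -2*I
o(F, V) = 8*(8 + F/(12 + V))**2 (o(F, V) = 8*(8 + (F + 0)/(V + 12))**2 = 8*(8 + F/(12 + V))**2)
R(Y, h) = -2*h + 2*Y (R(Y, h) = -2*(h - Y) = -2*h + 2*Y)
o(-515, -61) + R(345, 414) = 8*(96 - 515 + 8*(-61))**2/(12 - 61)**2 + (-2*414 + 2*345) = 8*(96 - 515 - 488)**2/(-49)**2 + (-828 + 690) = 8*(1/2401)*(-907)**2 - 138 = 8*(1/2401)*822649 - 138 = 6581192/2401 - 138 = 6249854/2401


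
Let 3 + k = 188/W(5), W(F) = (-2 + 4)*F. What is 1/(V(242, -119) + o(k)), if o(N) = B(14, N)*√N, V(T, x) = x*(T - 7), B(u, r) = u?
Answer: -19975/558598663 - 2*√395/558598663 ≈ -3.5830e-5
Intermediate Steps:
W(F) = 2*F
V(T, x) = x*(-7 + T)
k = 79/5 (k = -3 + 188/((2*5)) = -3 + 188/10 = -3 + 188*(⅒) = -3 + 94/5 = 79/5 ≈ 15.800)
o(N) = 14*√N
1/(V(242, -119) + o(k)) = 1/(-119*(-7 + 242) + 14*√(79/5)) = 1/(-119*235 + 14*(√395/5)) = 1/(-27965 + 14*√395/5)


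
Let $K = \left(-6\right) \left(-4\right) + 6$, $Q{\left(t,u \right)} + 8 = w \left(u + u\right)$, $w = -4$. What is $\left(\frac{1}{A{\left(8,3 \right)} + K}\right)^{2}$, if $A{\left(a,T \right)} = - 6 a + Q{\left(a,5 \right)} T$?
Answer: $\frac{1}{26244} \approx 3.8104 \cdot 10^{-5}$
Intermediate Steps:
$Q{\left(t,u \right)} = -8 - 8 u$ ($Q{\left(t,u \right)} = -8 - 4 \left(u + u\right) = -8 - 4 \cdot 2 u = -8 - 8 u$)
$K = 30$ ($K = 24 + 6 = 30$)
$A{\left(a,T \right)} = - 48 T - 6 a$ ($A{\left(a,T \right)} = - 6 a + \left(-8 - 40\right) T = - 6 a - 48 T = - 48 T - 6 a$)
$\left(\frac{1}{A{\left(8,3 \right)} + K}\right)^{2} = \left(\frac{1}{\left(\left(-48\right) 3 - 48\right) + 30}\right)^{2} = \left(\frac{1}{\left(-144 - 48\right) + 30}\right)^{2} = \left(\frac{1}{-192 + 30}\right)^{2} = \left(\frac{1}{-162}\right)^{2} = \left(- \frac{1}{162}\right)^{2} = \frac{1}{26244}$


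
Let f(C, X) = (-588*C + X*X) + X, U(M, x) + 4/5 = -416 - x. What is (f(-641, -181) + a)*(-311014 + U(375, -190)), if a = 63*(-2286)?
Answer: -82625095176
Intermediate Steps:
a = -144018
U(M, x) = -2084/5 - x (U(M, x) = -⅘ + (-416 - x) = -2084/5 - x)
f(C, X) = X + X² - 588*C (f(C, X) = (-588*C + X²) + X = (X² - 588*C) + X = X + X² - 588*C)
(f(-641, -181) + a)*(-311014 + U(375, -190)) = ((-181 + (-181)² - 588*(-641)) - 144018)*(-311014 + (-2084/5 - 1*(-190))) = ((-181 + 32761 + 376908) - 144018)*(-311014 + (-2084/5 + 190)) = (409488 - 144018)*(-311014 - 1134/5) = 265470*(-1556204/5) = -82625095176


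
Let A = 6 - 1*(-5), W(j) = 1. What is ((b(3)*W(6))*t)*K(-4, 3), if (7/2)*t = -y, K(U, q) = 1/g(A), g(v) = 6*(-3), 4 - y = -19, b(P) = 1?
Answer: 23/63 ≈ 0.36508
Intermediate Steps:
y = 23 (y = 4 - 1*(-19) = 4 + 19 = 23)
A = 11 (A = 6 + 5 = 11)
g(v) = -18
K(U, q) = -1/18 (K(U, q) = 1/(-18) = -1/18)
t = -46/7 (t = 2*(-1*23)/7 = (2/7)*(-23) = -46/7 ≈ -6.5714)
((b(3)*W(6))*t)*K(-4, 3) = ((1*1)*(-46/7))*(-1/18) = (1*(-46/7))*(-1/18) = -46/7*(-1/18) = 23/63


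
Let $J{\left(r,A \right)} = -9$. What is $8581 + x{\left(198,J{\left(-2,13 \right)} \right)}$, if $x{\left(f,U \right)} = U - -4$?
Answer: $8576$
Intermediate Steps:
$x{\left(f,U \right)} = 4 + U$ ($x{\left(f,U \right)} = U + 4 = 4 + U$)
$8581 + x{\left(198,J{\left(-2,13 \right)} \right)} = 8581 + \left(4 - 9\right) = 8581 - 5 = 8576$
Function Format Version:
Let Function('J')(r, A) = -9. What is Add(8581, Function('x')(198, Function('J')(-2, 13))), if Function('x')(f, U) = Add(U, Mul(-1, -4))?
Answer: 8576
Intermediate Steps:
Function('x')(f, U) = Add(4, U) (Function('x')(f, U) = Add(U, 4) = Add(4, U))
Add(8581, Function('x')(198, Function('J')(-2, 13))) = Add(8581, Add(4, -9)) = Add(8581, -5) = 8576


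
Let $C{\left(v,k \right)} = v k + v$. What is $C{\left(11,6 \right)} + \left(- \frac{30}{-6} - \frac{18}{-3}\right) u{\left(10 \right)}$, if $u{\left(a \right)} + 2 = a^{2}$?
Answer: $1155$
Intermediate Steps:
$u{\left(a \right)} = -2 + a^{2}$
$C{\left(v,k \right)} = v + k v$ ($C{\left(v,k \right)} = k v + v = v + k v$)
$C{\left(11,6 \right)} + \left(- \frac{30}{-6} - \frac{18}{-3}\right) u{\left(10 \right)} = 11 \left(1 + 6\right) + \left(- \frac{30}{-6} - \frac{18}{-3}\right) \left(-2 + 10^{2}\right) = 11 \cdot 7 + \left(\left(-30\right) \left(- \frac{1}{6}\right) - -6\right) \left(-2 + 100\right) = 77 + \left(5 + 6\right) 98 = 77 + 11 \cdot 98 = 77 + 1078 = 1155$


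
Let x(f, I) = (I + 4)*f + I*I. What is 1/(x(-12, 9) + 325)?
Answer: 1/250 ≈ 0.0040000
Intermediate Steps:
x(f, I) = I**2 + f*(4 + I) (x(f, I) = (4 + I)*f + I**2 = f*(4 + I) + I**2 = I**2 + f*(4 + I))
1/(x(-12, 9) + 325) = 1/((9**2 + 4*(-12) + 9*(-12)) + 325) = 1/((81 - 48 - 108) + 325) = 1/(-75 + 325) = 1/250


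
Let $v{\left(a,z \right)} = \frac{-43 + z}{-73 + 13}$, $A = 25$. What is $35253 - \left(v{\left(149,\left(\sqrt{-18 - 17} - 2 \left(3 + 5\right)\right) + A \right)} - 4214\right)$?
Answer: $\frac{1183993}{30} + \frac{i \sqrt{35}}{60} \approx 39466.0 + 0.098601 i$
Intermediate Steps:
$v{\left(a,z \right)} = \frac{43}{60} - \frac{z}{60}$ ($v{\left(a,z \right)} = \frac{-43 + z}{-60} = \left(-43 + z\right) \left(- \frac{1}{60}\right) = \frac{43}{60} - \frac{z}{60}$)
$35253 - \left(v{\left(149,\left(\sqrt{-18 - 17} - 2 \left(3 + 5\right)\right) + A \right)} - 4214\right) = 35253 - \left(\left(\frac{43}{60} - \frac{\left(\sqrt{-18 - 17} - 2 \left(3 + 5\right)\right) + 25}{60}\right) - 4214\right) = 35253 - \left(\left(\frac{43}{60} - \frac{\left(\sqrt{-35} - 16\right) + 25}{60}\right) - 4214\right) = 35253 - \left(\left(\frac{43}{60} - \frac{\left(i \sqrt{35} - 16\right) + 25}{60}\right) - 4214\right) = 35253 - \left(\left(\frac{43}{60} - \frac{\left(-16 + i \sqrt{35}\right) + 25}{60}\right) - 4214\right) = 35253 - \left(\left(\frac{43}{60} - \frac{9 + i \sqrt{35}}{60}\right) - 4214\right) = 35253 - \left(\left(\frac{43}{60} - \left(\frac{3}{20} + \frac{i \sqrt{35}}{60}\right)\right) - 4214\right) = 35253 - \left(\left(\frac{17}{30} - \frac{i \sqrt{35}}{60}\right) - 4214\right) = 35253 - \left(- \frac{126403}{30} - \frac{i \sqrt{35}}{60}\right) = 35253 + \left(\frac{126403}{30} + \frac{i \sqrt{35}}{60}\right) = \frac{1183993}{30} + \frac{i \sqrt{35}}{60}$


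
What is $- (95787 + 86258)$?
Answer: $-182045$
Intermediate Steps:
$- (95787 + 86258) = \left(-1\right) 182045 = -182045$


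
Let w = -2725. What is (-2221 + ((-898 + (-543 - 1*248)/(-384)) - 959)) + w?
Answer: -2611561/384 ≈ -6800.9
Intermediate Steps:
(-2221 + ((-898 + (-543 - 1*248)/(-384)) - 959)) + w = (-2221 + ((-898 + (-543 - 1*248)/(-384)) - 959)) - 2725 = (-2221 + ((-898 + (-543 - 248)*(-1/384)) - 959)) - 2725 = (-2221 + ((-898 - 791*(-1/384)) - 959)) - 2725 = (-2221 + ((-898 + 791/384) - 959)) - 2725 = (-2221 + (-344041/384 - 959)) - 2725 = (-2221 - 712297/384) - 2725 = -1565161/384 - 2725 = -2611561/384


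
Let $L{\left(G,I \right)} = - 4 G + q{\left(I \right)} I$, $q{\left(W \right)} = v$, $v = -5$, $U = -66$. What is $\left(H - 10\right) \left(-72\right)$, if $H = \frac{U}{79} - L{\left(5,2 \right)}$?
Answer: $- \frac{109008}{79} \approx -1379.8$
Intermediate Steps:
$q{\left(W \right)} = -5$
$L{\left(G,I \right)} = - 5 I - 4 G$ ($L{\left(G,I \right)} = - 4 G - 5 I = - 5 I - 4 G$)
$H = \frac{2304}{79}$ ($H = - \frac{66}{79} - \left(\left(-5\right) 2 - 20\right) = \left(-66\right) \frac{1}{79} - \left(-10 - 20\right) = - \frac{66}{79} - -30 = - \frac{66}{79} + 30 = \frac{2304}{79} \approx 29.165$)
$\left(H - 10\right) \left(-72\right) = \left(\frac{2304}{79} - 10\right) \left(-72\right) = \frac{1514}{79} \left(-72\right) = - \frac{109008}{79}$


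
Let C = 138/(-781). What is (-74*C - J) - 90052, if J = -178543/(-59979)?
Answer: -4217886713683/46843599 ≈ -90042.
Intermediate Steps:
C = -138/781 (C = 138*(-1/781) = -138/781 ≈ -0.17670)
J = 178543/59979 (J = -178543*(-1/59979) = 178543/59979 ≈ 2.9768)
(-74*C - J) - 90052 = (-74*(-138/781) - 1*178543/59979) - 90052 = (10212/781 - 178543/59979) - 90052 = 473063465/46843599 - 90052 = -4217886713683/46843599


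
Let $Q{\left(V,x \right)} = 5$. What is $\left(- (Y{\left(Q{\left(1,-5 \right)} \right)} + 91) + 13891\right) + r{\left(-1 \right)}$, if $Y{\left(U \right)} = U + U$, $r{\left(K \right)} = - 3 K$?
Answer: $13793$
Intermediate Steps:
$Y{\left(U \right)} = 2 U$
$\left(- (Y{\left(Q{\left(1,-5 \right)} \right)} + 91) + 13891\right) + r{\left(-1 \right)} = \left(- (2 \cdot 5 + 91) + 13891\right) - -3 = \left(- (10 + 91) + 13891\right) + 3 = \left(\left(-1\right) 101 + 13891\right) + 3 = \left(-101 + 13891\right) + 3 = 13790 + 3 = 13793$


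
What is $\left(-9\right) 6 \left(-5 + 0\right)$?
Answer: $270$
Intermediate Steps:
$\left(-9\right) 6 \left(-5 + 0\right) = \left(-54\right) \left(-5\right) = 270$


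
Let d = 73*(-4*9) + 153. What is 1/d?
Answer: -1/2475 ≈ -0.00040404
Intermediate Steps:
d = -2475 (d = 73*(-36) + 153 = -2628 + 153 = -2475)
1/d = 1/(-2475) = -1/2475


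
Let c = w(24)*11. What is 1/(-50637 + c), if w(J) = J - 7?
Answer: -1/50450 ≈ -1.9822e-5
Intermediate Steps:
w(J) = -7 + J
c = 187 (c = (-7 + 24)*11 = 17*11 = 187)
1/(-50637 + c) = 1/(-50637 + 187) = 1/(-50450) = -1/50450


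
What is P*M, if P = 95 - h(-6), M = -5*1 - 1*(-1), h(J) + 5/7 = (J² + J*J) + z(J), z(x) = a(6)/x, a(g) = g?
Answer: -692/7 ≈ -98.857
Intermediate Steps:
z(x) = 6/x
h(J) = -5/7 + 2*J² + 6/J (h(J) = -5/7 + ((J² + J*J) + 6/J) = -5/7 + ((J² + J²) + 6/J) = -5/7 + (2*J² + 6/J) = -5/7 + 2*J² + 6/J)
M = -4 (M = -5 + 1 = -4)
P = 173/7 (P = 95 - (-5/7 + 2*(-6)² + 6/(-6)) = 95 - (-5/7 + 2*36 + 6*(-⅙)) = 95 - (-5/7 + 72 - 1) = 95 - 1*492/7 = 95 - 492/7 = 173/7 ≈ 24.714)
P*M = (173/7)*(-4) = -692/7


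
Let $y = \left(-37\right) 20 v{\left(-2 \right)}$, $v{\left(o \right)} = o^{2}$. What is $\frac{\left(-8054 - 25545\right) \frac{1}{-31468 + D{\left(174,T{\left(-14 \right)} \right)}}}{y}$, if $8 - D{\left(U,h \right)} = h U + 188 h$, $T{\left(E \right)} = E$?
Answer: $- \frac{33599}{78120320} \approx -0.00043009$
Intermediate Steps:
$D{\left(U,h \right)} = 8 - 188 h - U h$ ($D{\left(U,h \right)} = 8 - \left(h U + 188 h\right) = 8 - \left(U h + 188 h\right) = 8 - \left(188 h + U h\right) = 8 - 188 h - U h$)
$y = -2960$ ($y = \left(-37\right) 20 \left(-2\right)^{2} = \left(-740\right) 4 = -2960$)
$\frac{\left(-8054 - 25545\right) \frac{1}{-31468 + D{\left(174,T{\left(-14 \right)} \right)}}}{y} = \frac{\left(-8054 - 25545\right) \frac{1}{-31468 - \left(-2640 - 2436\right)}}{-2960} = - \frac{33599}{-31468 + \left(8 + 2632 + 2436\right)} \left(- \frac{1}{2960}\right) = - \frac{33599}{-31468 + 5076} \left(- \frac{1}{2960}\right) = - \frac{33599}{-26392} \left(- \frac{1}{2960}\right) = \left(-33599\right) \left(- \frac{1}{26392}\right) \left(- \frac{1}{2960}\right) = \frac{33599}{26392} \left(- \frac{1}{2960}\right) = - \frac{33599}{78120320}$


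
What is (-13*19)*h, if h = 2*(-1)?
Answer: 494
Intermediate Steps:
h = -2
(-13*19)*h = -13*19*(-2) = -247*(-2) = 494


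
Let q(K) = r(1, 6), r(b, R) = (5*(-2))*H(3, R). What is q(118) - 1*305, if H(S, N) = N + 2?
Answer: -385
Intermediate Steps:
H(S, N) = 2 + N
r(b, R) = -20 - 10*R (r(b, R) = (5*(-2))*(2 + R) = -10*(2 + R) = -20 - 10*R)
q(K) = -80 (q(K) = -20 - 10*6 = -20 - 60 = -80)
q(118) - 1*305 = -80 - 1*305 = -80 - 305 = -385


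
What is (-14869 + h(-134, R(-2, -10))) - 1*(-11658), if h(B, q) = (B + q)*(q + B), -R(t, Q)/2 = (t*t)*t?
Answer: 10713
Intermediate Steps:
R(t, Q) = -2*t³ (R(t, Q) = -2*t*t*t = -2*t²*t = -2*t³)
h(B, q) = (B + q)² (h(B, q) = (B + q)*(B + q) = (B + q)²)
(-14869 + h(-134, R(-2, -10))) - 1*(-11658) = (-14869 + (-134 - 2*(-2)³)²) - 1*(-11658) = (-14869 + (-134 - 2*(-8))²) + 11658 = (-14869 + (-134 + 16)²) + 11658 = (-14869 + (-118)²) + 11658 = (-14869 + 13924) + 11658 = -945 + 11658 = 10713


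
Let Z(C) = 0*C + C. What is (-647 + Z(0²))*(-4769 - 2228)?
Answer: 4527059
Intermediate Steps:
Z(C) = C (Z(C) = 0 + C = C)
(-647 + Z(0²))*(-4769 - 2228) = (-647 + 0²)*(-4769 - 2228) = (-647 + 0)*(-6997) = -647*(-6997) = 4527059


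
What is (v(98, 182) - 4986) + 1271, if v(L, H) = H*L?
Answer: 14121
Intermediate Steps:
(v(98, 182) - 4986) + 1271 = (182*98 - 4986) + 1271 = (17836 - 4986) + 1271 = 12850 + 1271 = 14121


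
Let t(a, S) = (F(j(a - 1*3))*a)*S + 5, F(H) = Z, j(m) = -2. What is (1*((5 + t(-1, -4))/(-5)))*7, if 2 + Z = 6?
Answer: -182/5 ≈ -36.400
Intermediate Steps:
Z = 4 (Z = -2 + 6 = 4)
F(H) = 4
t(a, S) = 5 + 4*S*a (t(a, S) = (4*a)*S + 5 = 4*S*a + 5 = 5 + 4*S*a)
(1*((5 + t(-1, -4))/(-5)))*7 = (1*((5 + (5 + 4*(-4)*(-1)))/(-5)))*7 = (1*(-(5 + (5 + 16))/5))*7 = (1*(-(5 + 21)/5))*7 = (1*(-⅕*26))*7 = (1*(-26/5))*7 = -26/5*7 = -182/5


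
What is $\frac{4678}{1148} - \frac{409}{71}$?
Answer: $- \frac{68697}{40754} \approx -1.6856$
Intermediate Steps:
$\frac{4678}{1148} - \frac{409}{71} = 4678 \cdot \frac{1}{1148} - \frac{409}{71} = \frac{2339}{574} - \frac{409}{71} = - \frac{68697}{40754}$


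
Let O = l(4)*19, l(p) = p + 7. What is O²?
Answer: 43681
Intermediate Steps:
l(p) = 7 + p
O = 209 (O = (7 + 4)*19 = 11*19 = 209)
O² = 209² = 43681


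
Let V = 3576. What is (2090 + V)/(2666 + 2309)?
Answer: 5666/4975 ≈ 1.1389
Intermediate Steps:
(2090 + V)/(2666 + 2309) = (2090 + 3576)/(2666 + 2309) = 5666/4975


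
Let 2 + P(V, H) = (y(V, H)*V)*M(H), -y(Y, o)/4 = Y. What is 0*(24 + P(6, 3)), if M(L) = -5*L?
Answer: 0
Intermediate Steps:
y(Y, o) = -4*Y
P(V, H) = -2 + 20*H*V² (P(V, H) = -2 + ((-4*V)*V)*(-5*H) = -2 + (-4*V²)*(-5*H) = -2 + 20*H*V²)
0*(24 + P(6, 3)) = 0*(24 + (-2 + 20*3*6²)) = 0*(24 + (-2 + 20*3*36)) = 0*(24 + (-2 + 2160)) = 0*(24 + 2158) = 0*2182 = 0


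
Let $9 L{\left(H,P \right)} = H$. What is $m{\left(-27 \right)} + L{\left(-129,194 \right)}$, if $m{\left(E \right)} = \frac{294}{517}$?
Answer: $- \frac{21349}{1551} \approx -13.765$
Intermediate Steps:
$L{\left(H,P \right)} = \frac{H}{9}$
$m{\left(E \right)} = \frac{294}{517}$ ($m{\left(E \right)} = 294 \cdot \frac{1}{517} = \frac{294}{517}$)
$m{\left(-27 \right)} + L{\left(-129,194 \right)} = \frac{294}{517} + \frac{1}{9} \left(-129\right) = \frac{294}{517} - \frac{43}{3} = - \frac{21349}{1551}$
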